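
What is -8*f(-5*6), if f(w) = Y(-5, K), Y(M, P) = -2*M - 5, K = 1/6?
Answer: -40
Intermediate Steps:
K = ⅙ ≈ 0.16667
Y(M, P) = -5 - 2*M
f(w) = 5 (f(w) = -5 - 2*(-5) = -5 + 10 = 5)
-8*f(-5*6) = -8*5 = -40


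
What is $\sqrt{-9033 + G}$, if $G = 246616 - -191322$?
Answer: $\sqrt{428905} \approx 654.91$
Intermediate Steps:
$G = 437938$ ($G = 246616 + 191322 = 437938$)
$\sqrt{-9033 + G} = \sqrt{-9033 + 437938} = \sqrt{428905}$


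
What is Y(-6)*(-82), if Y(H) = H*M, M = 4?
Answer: 1968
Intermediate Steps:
Y(H) = 4*H (Y(H) = H*4 = 4*H)
Y(-6)*(-82) = (4*(-6))*(-82) = -24*(-82) = 1968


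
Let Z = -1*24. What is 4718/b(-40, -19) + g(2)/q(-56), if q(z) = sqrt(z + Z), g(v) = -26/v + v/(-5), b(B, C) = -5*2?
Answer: -2359/5 + 67*I*sqrt(5)/100 ≈ -471.8 + 1.4982*I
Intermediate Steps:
b(B, C) = -10
Z = -24
g(v) = -26/v - v/5 (g(v) = -26/v + v*(-1/5) = -26/v - v/5)
q(z) = sqrt(-24 + z) (q(z) = sqrt(z - 24) = sqrt(-24 + z))
4718/b(-40, -19) + g(2)/q(-56) = 4718/(-10) + (-26/2 - 1/5*2)/(sqrt(-24 - 56)) = 4718*(-1/10) + (-26*1/2 - 2/5)/(sqrt(-80)) = -2359/5 + (-13 - 2/5)/((4*I*sqrt(5))) = -2359/5 - (-67)*I*sqrt(5)/100 = -2359/5 + 67*I*sqrt(5)/100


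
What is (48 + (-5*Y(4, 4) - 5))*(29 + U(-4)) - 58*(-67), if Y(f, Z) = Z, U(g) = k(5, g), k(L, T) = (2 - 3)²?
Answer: 4576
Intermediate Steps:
k(L, T) = 1 (k(L, T) = (-1)² = 1)
U(g) = 1
(48 + (-5*Y(4, 4) - 5))*(29 + U(-4)) - 58*(-67) = (48 + (-5*4 - 5))*(29 + 1) - 58*(-67) = (48 + (-20 - 5))*30 + 3886 = (48 - 25)*30 + 3886 = 23*30 + 3886 = 690 + 3886 = 4576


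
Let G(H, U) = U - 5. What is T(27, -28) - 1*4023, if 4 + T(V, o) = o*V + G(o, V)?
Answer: -4761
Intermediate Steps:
G(H, U) = -5 + U
T(V, o) = -9 + V + V*o (T(V, o) = -4 + (o*V + (-5 + V)) = -4 + (V*o + (-5 + V)) = -4 + (-5 + V + V*o) = -9 + V + V*o)
T(27, -28) - 1*4023 = (-9 + 27 + 27*(-28)) - 1*4023 = (-9 + 27 - 756) - 4023 = -738 - 4023 = -4761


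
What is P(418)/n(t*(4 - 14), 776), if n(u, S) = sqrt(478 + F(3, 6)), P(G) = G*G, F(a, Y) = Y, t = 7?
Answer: 7942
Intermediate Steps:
P(G) = G**2
n(u, S) = 22 (n(u, S) = sqrt(478 + 6) = sqrt(484) = 22)
P(418)/n(t*(4 - 14), 776) = 418**2/22 = 174724*(1/22) = 7942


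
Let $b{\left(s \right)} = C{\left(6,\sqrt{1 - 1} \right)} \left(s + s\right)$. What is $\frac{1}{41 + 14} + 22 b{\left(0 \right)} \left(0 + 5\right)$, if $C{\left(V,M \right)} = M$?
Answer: $\frac{1}{55} \approx 0.018182$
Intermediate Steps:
$b{\left(s \right)} = 0$ ($b{\left(s \right)} = \sqrt{1 - 1} \left(s + s\right) = \sqrt{0} \cdot 2 s = 0 \cdot 2 s = 0$)
$\frac{1}{41 + 14} + 22 b{\left(0 \right)} \left(0 + 5\right) = \frac{1}{41 + 14} + 22 \cdot 0 \left(0 + 5\right) = \frac{1}{55} + 22 \cdot 0 \cdot 5 = \frac{1}{55} + 22 \cdot 0 = \frac{1}{55} + 0 = \frac{1}{55}$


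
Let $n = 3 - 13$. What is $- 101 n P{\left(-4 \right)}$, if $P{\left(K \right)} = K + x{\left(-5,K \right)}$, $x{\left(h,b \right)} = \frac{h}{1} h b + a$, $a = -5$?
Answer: $-110090$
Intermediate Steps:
$x{\left(h,b \right)} = -5 + b h^{2}$ ($x{\left(h,b \right)} = \frac{h}{1} h b - 5 = h 1 h b - 5 = h h b - 5 = h^{2} b - 5 = b h^{2} - 5 = -5 + b h^{2}$)
$n = -10$
$P{\left(K \right)} = -5 + 26 K$ ($P{\left(K \right)} = K + \left(-5 + K \left(-5\right)^{2}\right) = K + \left(-5 + K 25\right) = K + \left(-5 + 25 K\right) = -5 + 26 K$)
$- 101 n P{\left(-4 \right)} = \left(-101\right) \left(-10\right) \left(-5 + 26 \left(-4\right)\right) = 1010 \left(-5 - 104\right) = 1010 \left(-109\right) = -110090$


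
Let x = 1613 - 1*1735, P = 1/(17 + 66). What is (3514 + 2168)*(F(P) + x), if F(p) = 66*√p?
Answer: -693204 + 375012*√83/83 ≈ -6.5204e+5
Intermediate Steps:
P = 1/83 ≈ 0.012048
x = -122 (x = 1613 - 1735 = -122)
(3514 + 2168)*(F(P) + x) = (3514 + 2168)*(66*√(1/83) - 122) = 5682*(66*(√83/83) - 122) = 5682*(66*√83/83 - 122) = 5682*(-122 + 66*√83/83) = -693204 + 375012*√83/83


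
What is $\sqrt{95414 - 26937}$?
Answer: $\sqrt{68477} \approx 261.68$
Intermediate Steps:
$\sqrt{95414 - 26937} = \sqrt{68477}$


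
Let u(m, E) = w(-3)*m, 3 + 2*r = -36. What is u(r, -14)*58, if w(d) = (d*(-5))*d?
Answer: 50895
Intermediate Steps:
r = -39/2 (r = -3/2 + (½)*(-36) = -3/2 - 18 = -39/2 ≈ -19.500)
w(d) = -5*d² (w(d) = (-5*d)*d = -5*d²)
u(m, E) = -45*m (u(m, E) = (-5*(-3)²)*m = (-5*9)*m = -45*m)
u(r, -14)*58 = -45*(-39/2)*58 = (1755/2)*58 = 50895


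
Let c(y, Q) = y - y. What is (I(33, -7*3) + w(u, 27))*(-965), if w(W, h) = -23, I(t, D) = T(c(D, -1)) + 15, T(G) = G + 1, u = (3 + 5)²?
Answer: 6755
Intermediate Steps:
u = 64 (u = 8² = 64)
c(y, Q) = 0
T(G) = 1 + G
I(t, D) = 16 (I(t, D) = (1 + 0) + 15 = 1 + 15 = 16)
(I(33, -7*3) + w(u, 27))*(-965) = (16 - 23)*(-965) = -7*(-965) = 6755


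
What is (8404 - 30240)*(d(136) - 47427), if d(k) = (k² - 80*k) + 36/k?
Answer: 14778222670/17 ≈ 8.6931e+8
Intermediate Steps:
d(k) = k² - 80*k + 36/k
(8404 - 30240)*(d(136) - 47427) = (8404 - 30240)*((36 + 136²*(-80 + 136))/136 - 47427) = -21836*((36 + 18496*56)/136 - 47427) = -21836*((36 + 1035776)/136 - 47427) = -21836*((1/136)*1035812 - 47427) = -21836*(258953/34 - 47427) = -21836*(-1353565/34) = 14778222670/17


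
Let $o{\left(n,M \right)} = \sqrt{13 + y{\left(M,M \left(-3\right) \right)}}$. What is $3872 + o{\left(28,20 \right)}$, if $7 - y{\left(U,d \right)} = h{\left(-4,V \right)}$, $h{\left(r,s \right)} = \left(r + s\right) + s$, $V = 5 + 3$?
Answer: $3872 + 2 \sqrt{2} \approx 3874.8$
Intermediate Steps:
$V = 8$
$h{\left(r,s \right)} = r + 2 s$
$y{\left(U,d \right)} = -5$ ($y{\left(U,d \right)} = 7 - \left(-4 + 2 \cdot 8\right) = 7 - \left(-4 + 16\right) = 7 - 12 = -5$)
$o{\left(n,M \right)} = 2 \sqrt{2}$ ($o{\left(n,M \right)} = \sqrt{13 - 5} = \sqrt{8} = 2 \sqrt{2}$)
$3872 + o{\left(28,20 \right)} = 3872 + 2 \sqrt{2}$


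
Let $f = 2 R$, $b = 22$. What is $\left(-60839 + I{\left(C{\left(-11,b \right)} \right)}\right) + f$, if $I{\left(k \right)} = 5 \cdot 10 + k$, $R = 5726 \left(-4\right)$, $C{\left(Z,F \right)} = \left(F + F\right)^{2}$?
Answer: $-104661$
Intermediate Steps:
$C{\left(Z,F \right)} = 4 F^{2}$ ($C{\left(Z,F \right)} = \left(2 F\right)^{2} = 4 F^{2}$)
$R = -22904$
$I{\left(k \right)} = 50 + k$
$f = -45808$ ($f = 2 \left(-22904\right) = -45808$)
$\left(-60839 + I{\left(C{\left(-11,b \right)} \right)}\right) + f = \left(-60839 + \left(50 + 4 \cdot 22^{2}\right)\right) - 45808 = \left(-60839 + \left(50 + 4 \cdot 484\right)\right) - 45808 = \left(-60839 + \left(50 + 1936\right)\right) - 45808 = \left(-60839 + 1986\right) - 45808 = -58853 - 45808 = -104661$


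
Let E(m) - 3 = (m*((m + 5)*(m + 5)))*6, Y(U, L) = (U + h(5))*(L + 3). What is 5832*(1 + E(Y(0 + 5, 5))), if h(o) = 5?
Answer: 20225399328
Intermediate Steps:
Y(U, L) = (3 + L)*(5 + U) (Y(U, L) = (U + 5)*(L + 3) = (5 + U)*(3 + L) = (3 + L)*(5 + U))
E(m) = 3 + 6*m*(5 + m)² (E(m) = 3 + (m*((m + 5)*(m + 5)))*6 = 3 + (m*((5 + m)*(5 + m)))*6 = 3 + (m*(5 + m)²)*6 = 3 + 6*m*(5 + m)²)
5832*(1 + E(Y(0 + 5, 5))) = 5832*(1 + (3 + 6*(15 + 3*(0 + 5) + 5*5 + 5*(0 + 5))*(5 + (15 + 3*(0 + 5) + 5*5 + 5*(0 + 5)))²)) = 5832*(1 + (3 + 6*(15 + 3*5 + 25 + 5*5)*(5 + (15 + 3*5 + 25 + 5*5))²)) = 5832*(1 + (3 + 6*(15 + 15 + 25 + 25)*(5 + (15 + 15 + 25 + 25))²)) = 5832*(1 + (3 + 6*80*(5 + 80)²)) = 5832*(1 + (3 + 6*80*85²)) = 5832*(1 + (3 + 6*80*7225)) = 5832*(1 + (3 + 3468000)) = 5832*(1 + 3468003) = 5832*3468004 = 20225399328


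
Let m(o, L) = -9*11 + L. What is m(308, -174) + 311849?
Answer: 311576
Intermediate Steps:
m(o, L) = -99 + L
m(308, -174) + 311849 = (-99 - 174) + 311849 = -273 + 311849 = 311576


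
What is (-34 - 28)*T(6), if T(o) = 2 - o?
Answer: 248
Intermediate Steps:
(-34 - 28)*T(6) = (-34 - 28)*(2 - 1*6) = -62*(2 - 6) = -62*(-4) = 248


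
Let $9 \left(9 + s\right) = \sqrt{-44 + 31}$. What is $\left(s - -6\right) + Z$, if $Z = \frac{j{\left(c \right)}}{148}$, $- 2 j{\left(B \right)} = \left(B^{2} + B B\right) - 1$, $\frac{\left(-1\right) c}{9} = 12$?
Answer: $- \frac{24215}{296} + \frac{i \sqrt{13}}{9} \approx -81.807 + 0.40062 i$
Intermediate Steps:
$s = -9 + \frac{i \sqrt{13}}{9}$ ($s = -9 + \frac{\sqrt{-44 + 31}}{9} = -9 + \frac{\sqrt{-13}}{9} = -9 + \frac{i \sqrt{13}}{9} \approx -9.0 + 0.40062 i$)
$c = -108$ ($c = \left(-9\right) 12 = -108$)
$j{\left(B \right)} = \frac{1}{2} - B^{2}$ ($j{\left(B \right)} = - \frac{\left(B^{2} + B B\right) - 1}{2} = - \frac{\left(B^{2} + B^{2}\right) - 1}{2} = - \frac{2 B^{2} - 1}{2} = - \frac{-1 + 2 B^{2}}{2} = \frac{1}{2} - B^{2}$)
$Z = - \frac{23327}{296}$ ($Z = \frac{\frac{1}{2} - \left(-108\right)^{2}}{148} = \left(\frac{1}{2} - 11664\right) \frac{1}{148} = \left(- \frac{23327}{2}\right) \frac{1}{148} = - \frac{23327}{296} \approx -78.807$)
$\left(s - -6\right) + Z = \left(\left(-9 + \frac{i \sqrt{13}}{9}\right) - -6\right) - \frac{23327}{296} = \left(\left(-9 + \frac{i \sqrt{13}}{9}\right) + 6\right) - \frac{23327}{296} = \left(-3 + \frac{i \sqrt{13}}{9}\right) - \frac{23327}{296} = - \frac{24215}{296} + \frac{i \sqrt{13}}{9}$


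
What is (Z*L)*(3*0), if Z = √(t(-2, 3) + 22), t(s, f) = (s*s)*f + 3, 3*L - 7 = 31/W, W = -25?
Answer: 0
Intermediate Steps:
L = 48/25 (L = 7/3 + (31/(-25))/3 = 7/3 + (31*(-1/25))/3 = 7/3 + (⅓)*(-31/25) = 7/3 - 31/75 = 48/25 ≈ 1.9200)
t(s, f) = 3 + f*s² (t(s, f) = s²*f + 3 = f*s² + 3 = 3 + f*s²)
Z = √37 (Z = √((3 + 3*(-2)²) + 22) = √((3 + 3*4) + 22) = √((3 + 12) + 22) = √(15 + 22) = √37 ≈ 6.0828)
(Z*L)*(3*0) = (√37*(48/25))*(3*0) = (48*√37/25)*0 = 0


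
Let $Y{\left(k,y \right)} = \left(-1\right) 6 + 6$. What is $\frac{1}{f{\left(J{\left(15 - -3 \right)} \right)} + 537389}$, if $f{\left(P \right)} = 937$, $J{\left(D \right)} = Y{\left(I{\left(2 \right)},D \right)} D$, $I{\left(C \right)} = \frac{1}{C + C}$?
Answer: $\frac{1}{538326} \approx 1.8576 \cdot 10^{-6}$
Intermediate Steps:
$I{\left(C \right)} = \frac{1}{2 C}$
$Y{\left(k,y \right)} = 0$ ($Y{\left(k,y \right)} = -6 + 6 = 0$)
$J{\left(D \right)} = 0$ ($J{\left(D \right)} = 0 D = 0$)
$\frac{1}{f{\left(J{\left(15 - -3 \right)} \right)} + 537389} = \frac{1}{937 + 537389} = \frac{1}{538326}$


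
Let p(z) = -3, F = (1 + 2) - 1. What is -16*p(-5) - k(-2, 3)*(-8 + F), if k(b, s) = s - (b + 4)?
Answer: 54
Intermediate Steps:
F = 2 (F = 3 - 1 = 2)
k(b, s) = -4 + s - b (k(b, s) = s - (4 + b) = s + (-4 - b) = -4 + s - b)
-16*p(-5) - k(-2, 3)*(-8 + F) = -16*(-3) - (-4 + 3 - 1*(-2))*(-8 + 2) = 48 - (-4 + 3 + 2)*(-6) = 48 - (-6) = 48 - 1*(-6) = 48 + 6 = 54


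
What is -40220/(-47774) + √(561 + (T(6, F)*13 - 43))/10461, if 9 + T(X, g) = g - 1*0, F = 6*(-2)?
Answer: 20110/23887 + 7*√5/10461 ≈ 0.84338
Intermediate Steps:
F = -12
T(X, g) = -9 + g (T(X, g) = -9 + (g - 1*0) = -9 + (g + 0) = -9 + g)
-40220/(-47774) + √(561 + (T(6, F)*13 - 43))/10461 = -40220/(-47774) + √(561 + ((-9 - 12)*13 - 43))/10461 = -40220*(-1/47774) + √(561 + (-21*13 - 43))*(1/10461) = 20110/23887 + √(561 + (-273 - 43))*(1/10461) = 20110/23887 + √(561 - 316)*(1/10461) = 20110/23887 + √245*(1/10461) = 20110/23887 + (7*√5)*(1/10461) = 20110/23887 + 7*√5/10461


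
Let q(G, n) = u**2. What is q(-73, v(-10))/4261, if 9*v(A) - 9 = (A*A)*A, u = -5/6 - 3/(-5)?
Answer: 49/3834900 ≈ 1.2777e-5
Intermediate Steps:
u = -7/30 (u = -5*1/6 - 3*(-1/5) = -5/6 + 3/5 = -7/30 ≈ -0.23333)
v(A) = 1 + A**3/9 (v(A) = 1 + ((A*A)*A)/9 = 1 + (A**2*A)/9 = 1 + A**3/9)
q(G, n) = 49/900 (q(G, n) = (-7/30)**2 = 49/900)
q(-73, v(-10))/4261 = (49/900)/4261 = (49/900)*(1/4261) = 49/3834900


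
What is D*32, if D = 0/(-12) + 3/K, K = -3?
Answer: -32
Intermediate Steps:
D = -1 (D = 0/(-12) + 3/(-3) = 0*(-1/12) + 3*(-⅓) = 0 - 1 = -1)
D*32 = -1*32 = -32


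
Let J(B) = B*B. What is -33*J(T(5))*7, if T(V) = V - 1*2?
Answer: -2079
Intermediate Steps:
T(V) = -2 + V (T(V) = V - 2 = -2 + V)
J(B) = B**2
-33*J(T(5))*7 = -33*(-2 + 5)**2*7 = -33*3**2*7 = -33*9*7 = -297*7 = -2079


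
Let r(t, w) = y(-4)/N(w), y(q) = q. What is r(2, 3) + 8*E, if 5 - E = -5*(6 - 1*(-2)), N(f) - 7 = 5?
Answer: 1079/3 ≈ 359.67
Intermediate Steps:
N(f) = 12 (N(f) = 7 + 5 = 12)
r(t, w) = -1/3 (r(t, w) = -4/12 = -4*1/12 = -1/3)
E = 45 (E = 5 - (-5)*(6 - 1*(-2)) = 5 - (-5)*(6 + 2) = 5 - (-5)*8 = 5 - 1*(-40) = 5 + 40 = 45)
r(2, 3) + 8*E = -1/3 + 8*45 = -1/3 + 360 = 1079/3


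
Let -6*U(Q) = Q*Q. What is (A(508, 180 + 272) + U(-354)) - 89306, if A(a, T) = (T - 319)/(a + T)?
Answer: -105784187/960 ≈ -1.1019e+5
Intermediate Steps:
A(a, T) = (-319 + T)/(T + a)
U(Q) = -Q**2/6 (U(Q) = -Q*Q/6 = -Q**2/6)
(A(508, 180 + 272) + U(-354)) - 89306 = ((-319 + (180 + 272))/((180 + 272) + 508) - 1/6*(-354)**2) - 89306 = ((-319 + 452)/(452 + 508) - 1/6*125316) - 89306 = (133/960 - 20886) - 89306 = -20050427/960 - 89306 = -105784187/960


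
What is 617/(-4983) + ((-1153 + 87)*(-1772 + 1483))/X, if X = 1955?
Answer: 90230971/573045 ≈ 157.46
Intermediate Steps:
617/(-4983) + ((-1153 + 87)*(-1772 + 1483))/X = 617/(-4983) + ((-1153 + 87)*(-1772 + 1483))/1955 = 617*(-1/4983) - 1066*(-289)*(1/1955) = -617/4983 + 308074*(1/1955) = -617/4983 + 18122/115 = 90230971/573045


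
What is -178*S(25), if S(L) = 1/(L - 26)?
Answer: 178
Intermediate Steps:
S(L) = 1/(-26 + L)
-178*S(25) = -178/(-26 + 25) = -178/(-1) = -178*(-1) = 178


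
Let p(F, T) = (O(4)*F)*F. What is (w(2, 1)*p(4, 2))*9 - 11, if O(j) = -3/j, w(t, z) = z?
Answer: -119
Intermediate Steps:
p(F, T) = -3*F²/4 (p(F, T) = ((-3/4)*F)*F = ((-3*¼)*F)*F = (-3*F/4)*F = -3*F²/4)
(w(2, 1)*p(4, 2))*9 - 11 = (1*(-¾*4²))*9 - 11 = (1*(-¾*16))*9 - 11 = (1*(-12))*9 - 11 = -12*9 - 11 = -108 - 11 = -119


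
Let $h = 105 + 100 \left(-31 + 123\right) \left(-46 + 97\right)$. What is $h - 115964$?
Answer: $353341$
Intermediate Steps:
$h = 469305$ ($h = 105 + 100 \cdot 92 \cdot 51 = 105 + 100 \cdot 4692 = 105 + 469200 = 469305$)
$h - 115964 = 469305 - 115964 = 353341$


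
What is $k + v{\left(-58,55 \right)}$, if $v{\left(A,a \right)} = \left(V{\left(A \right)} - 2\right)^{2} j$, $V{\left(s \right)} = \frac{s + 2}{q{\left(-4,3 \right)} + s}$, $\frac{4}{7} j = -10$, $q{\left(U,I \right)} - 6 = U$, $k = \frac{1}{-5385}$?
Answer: $- \frac{188477}{10770} \approx -17.5$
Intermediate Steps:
$k = - \frac{1}{5385} \approx -0.0001857$
$q{\left(U,I \right)} = 6 + U$
$j = - \frac{35}{2}$ ($j = \frac{7}{4} \left(-10\right) = - \frac{35}{2} \approx -17.5$)
$V{\left(s \right)} = 1$ ($V{\left(s \right)} = \frac{s + 2}{\left(6 - 4\right) + s} = \frac{2 + s}{2 + s} = 1$)
$v{\left(A,a \right)} = - \frac{35}{2}$ ($v{\left(A,a \right)} = \left(1 - 2\right)^{2} \left(- \frac{35}{2}\right) = \left(-1\right)^{2} \left(- \frac{35}{2}\right) = 1 \left(- \frac{35}{2}\right) = - \frac{35}{2}$)
$k + v{\left(-58,55 \right)} = - \frac{1}{5385} - \frac{35}{2} = - \frac{188477}{10770}$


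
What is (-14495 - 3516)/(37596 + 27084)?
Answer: -2573/9240 ≈ -0.27846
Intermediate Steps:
(-14495 - 3516)/(37596 + 27084) = -18011/64680 = -18011*1/64680 = -2573/9240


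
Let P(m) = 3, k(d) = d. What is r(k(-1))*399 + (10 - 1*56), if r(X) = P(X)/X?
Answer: -1243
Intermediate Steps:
r(X) = 3/X
r(k(-1))*399 + (10 - 1*56) = (3/(-1))*399 + (10 - 1*56) = (3*(-1))*399 + (10 - 56) = -3*399 - 46 = -1197 - 46 = -1243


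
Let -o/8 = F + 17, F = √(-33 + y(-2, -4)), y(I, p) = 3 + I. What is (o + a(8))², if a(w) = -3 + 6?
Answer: 15641 + 8512*I*√2 ≈ 15641.0 + 12038.0*I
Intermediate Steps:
F = 4*I*√2 (F = √(-33 + (3 - 2)) = √(-33 + 1) = √(-32) = 4*I*√2 ≈ 5.6569*I)
a(w) = 3
o = -136 - 32*I*√2 (o = -8*(4*I*√2 + 17) = -8*(17 + 4*I*√2) = -136 - 32*I*√2 ≈ -136.0 - 45.255*I)
(o + a(8))² = ((-136 - 32*I*√2) + 3)² = (-133 - 32*I*√2)²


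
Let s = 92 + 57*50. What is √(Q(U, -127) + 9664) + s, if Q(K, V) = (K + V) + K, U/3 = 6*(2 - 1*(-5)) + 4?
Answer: 2942 + √9813 ≈ 3041.1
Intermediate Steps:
U = 138 (U = 3*(6*(2 - 1*(-5)) + 4) = 3*(6*(2 + 5) + 4) = 3*(6*7 + 4) = 3*(42 + 4) = 3*46 = 138)
s = 2942 (s = 92 + 2850 = 2942)
Q(K, V) = V + 2*K
√(Q(U, -127) + 9664) + s = √((-127 + 2*138) + 9664) + 2942 = √((-127 + 276) + 9664) + 2942 = √(149 + 9664) + 2942 = √9813 + 2942 = 2942 + √9813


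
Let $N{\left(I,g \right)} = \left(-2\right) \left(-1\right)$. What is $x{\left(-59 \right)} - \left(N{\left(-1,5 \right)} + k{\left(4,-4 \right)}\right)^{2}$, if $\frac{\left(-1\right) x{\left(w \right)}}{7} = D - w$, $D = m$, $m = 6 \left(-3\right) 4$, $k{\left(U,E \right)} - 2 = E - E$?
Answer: $75$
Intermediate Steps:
$N{\left(I,g \right)} = 2$
$k{\left(U,E \right)} = 2$ ($k{\left(U,E \right)} = 2 + \left(E - E\right) = 2 + 0 = 2$)
$m = -72$ ($m = \left(-18\right) 4 = -72$)
$D = -72$
$x{\left(w \right)} = 504 + 7 w$ ($x{\left(w \right)} = - 7 \left(-72 - w\right) = 504 + 7 w$)
$x{\left(-59 \right)} - \left(N{\left(-1,5 \right)} + k{\left(4,-4 \right)}\right)^{2} = \left(504 + 7 \left(-59\right)\right) - \left(2 + 2\right)^{2} = \left(504 - 413\right) - 4^{2} = 91 - 16 = 75$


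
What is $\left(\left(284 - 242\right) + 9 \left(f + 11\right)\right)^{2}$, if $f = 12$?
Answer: $62001$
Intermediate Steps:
$\left(\left(284 - 242\right) + 9 \left(f + 11\right)\right)^{2} = \left(\left(284 - 242\right) + 9 \left(12 + 11\right)\right)^{2} = \left(\left(284 - 242\right) + 9 \cdot 23\right)^{2} = \left(42 + 207\right)^{2} = 249^{2} = 62001$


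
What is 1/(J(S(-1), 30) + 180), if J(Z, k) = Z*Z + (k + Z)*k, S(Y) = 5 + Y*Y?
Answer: 1/1296 ≈ 0.00077160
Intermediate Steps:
S(Y) = 5 + Y²
J(Z, k) = Z² + k*(Z + k) (J(Z, k) = Z² + (Z + k)*k = Z² + k*(Z + k))
1/(J(S(-1), 30) + 180) = 1/(((5 + (-1)²)² + 30² + (5 + (-1)²)*30) + 180) = 1/(((5 + 1)² + 900 + (5 + 1)*30) + 180) = 1/((6² + 900 + 6*30) + 180) = 1/((36 + 900 + 180) + 180) = 1/(1116 + 180) = 1/1296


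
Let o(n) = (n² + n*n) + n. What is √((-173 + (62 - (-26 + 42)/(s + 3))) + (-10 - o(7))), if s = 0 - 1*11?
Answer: 4*I*√14 ≈ 14.967*I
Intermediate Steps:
o(n) = n + 2*n² (o(n) = (n² + n²) + n = 2*n² + n = n + 2*n²)
s = -11 (s = 0 - 11 = -11)
√((-173 + (62 - (-26 + 42)/(s + 3))) + (-10 - o(7))) = √((-173 + (62 - (-26 + 42)/(-11 + 3))) + (-10 - 7*(1 + 2*7))) = √((-173 + (62 - 16/(-8))) + (-10 - 7*(1 + 14))) = √((-173 + (62 - 16*(-1)/8)) + (-10 - 7*15)) = √((-173 + (62 - 1*(-2))) + (-10 - 1*105)) = √((-173 + (62 + 2)) + (-10 - 105)) = √((-173 + 64) - 115) = √(-109 - 115) = √(-224) = 4*I*√14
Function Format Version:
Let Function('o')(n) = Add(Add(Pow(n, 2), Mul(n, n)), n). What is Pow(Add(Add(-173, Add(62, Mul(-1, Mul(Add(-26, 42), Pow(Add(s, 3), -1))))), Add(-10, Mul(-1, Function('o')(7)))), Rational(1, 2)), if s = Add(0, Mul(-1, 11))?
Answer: Mul(4, I, Pow(14, Rational(1, 2))) ≈ Mul(14.967, I)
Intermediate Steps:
Function('o')(n) = Add(n, Mul(2, Pow(n, 2))) (Function('o')(n) = Add(Add(Pow(n, 2), Pow(n, 2)), n) = Add(Mul(2, Pow(n, 2)), n) = Add(n, Mul(2, Pow(n, 2))))
s = -11 (s = Add(0, -11) = -11)
Pow(Add(Add(-173, Add(62, Mul(-1, Mul(Add(-26, 42), Pow(Add(s, 3), -1))))), Add(-10, Mul(-1, Function('o')(7)))), Rational(1, 2)) = Pow(Add(Add(-173, Add(62, Mul(-1, Mul(Add(-26, 42), Pow(Add(-11, 3), -1))))), Add(-10, Mul(-1, Mul(7, Add(1, Mul(2, 7)))))), Rational(1, 2)) = Pow(Add(Add(-173, Add(62, Mul(-1, Mul(16, Pow(-8, -1))))), Add(-10, Mul(-1, Mul(7, Add(1, 14))))), Rational(1, 2)) = Pow(Add(Add(-173, Add(62, Mul(-1, Mul(16, Rational(-1, 8))))), Add(-10, Mul(-1, Mul(7, 15)))), Rational(1, 2)) = Pow(Add(Add(-173, Add(62, Mul(-1, -2))), Add(-10, Mul(-1, 105))), Rational(1, 2)) = Pow(Add(Add(-173, Add(62, 2)), Add(-10, -105)), Rational(1, 2)) = Pow(Add(Add(-173, 64), -115), Rational(1, 2)) = Pow(Add(-109, -115), Rational(1, 2)) = Pow(-224, Rational(1, 2)) = Mul(4, I, Pow(14, Rational(1, 2)))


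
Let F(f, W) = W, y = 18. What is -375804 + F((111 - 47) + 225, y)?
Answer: -375786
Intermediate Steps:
-375804 + F((111 - 47) + 225, y) = -375804 + 18 = -375786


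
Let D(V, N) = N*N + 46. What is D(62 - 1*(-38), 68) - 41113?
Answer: -36443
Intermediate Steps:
D(V, N) = 46 + N² (D(V, N) = N² + 46 = 46 + N²)
D(62 - 1*(-38), 68) - 41113 = (46 + 68²) - 41113 = (46 + 4624) - 41113 = 4670 - 41113 = -36443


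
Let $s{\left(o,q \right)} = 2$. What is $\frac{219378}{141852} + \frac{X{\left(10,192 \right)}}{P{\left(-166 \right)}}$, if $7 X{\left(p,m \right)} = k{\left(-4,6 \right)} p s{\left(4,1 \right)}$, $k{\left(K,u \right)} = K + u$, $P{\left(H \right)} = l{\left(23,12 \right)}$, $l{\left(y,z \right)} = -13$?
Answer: $\frac{2381553}{2151422} \approx 1.107$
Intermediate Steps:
$P{\left(H \right)} = -13$
$X{\left(p,m \right)} = \frac{4 p}{7}$ ($X{\left(p,m \right)} = \frac{\left(-4 + 6\right) p 2}{7} = \frac{2 \cdot 2 p}{7} = \frac{4 p}{7}$)
$\frac{219378}{141852} + \frac{X{\left(10,192 \right)}}{P{\left(-166 \right)}} = \frac{219378}{141852} + \frac{\frac{4}{7} \cdot 10}{-13} = 219378 \cdot \frac{1}{141852} + \frac{40}{7} \left(- \frac{1}{13}\right) = \frac{36563}{23642} - \frac{40}{91} = \frac{2381553}{2151422}$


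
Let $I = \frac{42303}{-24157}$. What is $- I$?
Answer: $\frac{42303}{24157} \approx 1.7512$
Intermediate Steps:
$I = - \frac{42303}{24157}$ ($I = 42303 \left(- \frac{1}{24157}\right) = - \frac{42303}{24157} \approx -1.7512$)
$- I = \left(-1\right) \left(- \frac{42303}{24157}\right) = \frac{42303}{24157}$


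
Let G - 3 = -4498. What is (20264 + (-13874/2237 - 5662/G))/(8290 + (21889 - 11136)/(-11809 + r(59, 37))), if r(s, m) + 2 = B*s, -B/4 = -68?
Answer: 863124377381488/353298349242145 ≈ 2.4430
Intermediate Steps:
G = -4495 (G = 3 - 4498 = -4495)
B = 272 (B = -4*(-68) = 272)
r(s, m) = -2 + 272*s
(20264 + (-13874/2237 - 5662/G))/(8290 + (21889 - 11136)/(-11809 + r(59, 37))) = (20264 + (-13874/2237 - 5662/(-4495)))/(8290 + (21889 - 11136)/(-11809 + (-2 + 272*59))) = (20264 + (-13874*1/2237 - 5662*(-1/4495)))/(8290 + 10753/(-11809 + (-2 + 16048))) = (20264 + (-13874/2237 + 5662/4495))/(8290 + 10753/(-11809 + 16046)) = (20264 - 49697736/10055315)/(8290 + 10753/4237) = 203711205424/(10055315*(8290 + 10753*(1/4237))) = 203711205424/(10055315*(8290 + 10753/4237)) = 203711205424/(10055315*(35135483/4237)) = (203711205424/10055315)*(4237/35135483) = 863124377381488/353298349242145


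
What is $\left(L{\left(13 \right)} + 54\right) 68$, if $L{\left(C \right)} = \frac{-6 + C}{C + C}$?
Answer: $\frac{47974}{13} \approx 3690.3$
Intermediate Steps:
$L{\left(C \right)} = \frac{-6 + C}{2 C}$
$\left(L{\left(13 \right)} + 54\right) 68 = \left(\frac{-6 + 13}{2 \cdot 13} + 54\right) 68 = \left(\frac{1}{2} \cdot \frac{1}{13} \cdot 7 + 54\right) 68 = \left(\frac{7}{26} + 54\right) 68 = \frac{1411}{26} \cdot 68 = \frac{47974}{13}$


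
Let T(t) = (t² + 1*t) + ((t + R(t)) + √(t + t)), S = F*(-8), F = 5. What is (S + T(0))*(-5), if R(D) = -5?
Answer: 225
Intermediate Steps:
S = -40 (S = 5*(-8) = -40)
T(t) = -5 + t² + 2*t + √2*√t (T(t) = (t² + 1*t) + ((t - 5) + √(t + t)) = (t² + t) + ((-5 + t) + √(2*t)) = (t + t²) + ((-5 + t) + √2*√t) = (t + t²) + (-5 + t + √2*√t) = -5 + t² + 2*t + √2*√t)
(S + T(0))*(-5) = (-40 + (-5 + 0² + 2*0 + √2*√0))*(-5) = (-40 + (-5 + 0 + 0 + √2*0))*(-5) = (-40 + (-5 + 0 + 0 + 0))*(-5) = (-40 - 5)*(-5) = -45*(-5) = 225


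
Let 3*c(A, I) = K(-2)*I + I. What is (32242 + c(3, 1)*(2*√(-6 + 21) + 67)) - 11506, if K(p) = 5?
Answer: 20870 + 4*√15 ≈ 20886.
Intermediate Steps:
c(A, I) = 2*I (c(A, I) = (5*I + I)/3 = (6*I)/3 = 2*I)
(32242 + c(3, 1)*(2*√(-6 + 21) + 67)) - 11506 = (32242 + (2*1)*(2*√(-6 + 21) + 67)) - 11506 = (32242 + 2*(2*√15 + 67)) - 11506 = (32242 + 2*(67 + 2*√15)) - 11506 = (32242 + (134 + 4*√15)) - 11506 = (32376 + 4*√15) - 11506 = 20870 + 4*√15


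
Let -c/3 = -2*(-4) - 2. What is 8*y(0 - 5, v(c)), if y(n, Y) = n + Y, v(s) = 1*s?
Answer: -184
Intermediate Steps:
c = -18 (c = -3*(-2*(-4) - 2) = -3*(8 - 2) = -3*6 = -18)
v(s) = s
y(n, Y) = Y + n
8*y(0 - 5, v(c)) = 8*(-18 + (0 - 5)) = 8*(-18 - 5) = 8*(-23) = -184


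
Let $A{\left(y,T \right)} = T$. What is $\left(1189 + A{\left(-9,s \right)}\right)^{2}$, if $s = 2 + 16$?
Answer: $1456849$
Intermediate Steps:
$s = 18$
$\left(1189 + A{\left(-9,s \right)}\right)^{2} = \left(1189 + 18\right)^{2} = 1207^{2} = 1456849$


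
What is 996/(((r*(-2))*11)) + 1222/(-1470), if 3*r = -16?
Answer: 495277/64680 ≈ 7.6573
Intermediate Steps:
r = -16/3 (r = (1/3)*(-16) = -16/3 ≈ -5.3333)
996/(((r*(-2))*11)) + 1222/(-1470) = 996/((-16/3*(-2)*11)) + 1222/(-1470) = 996/(((32/3)*11)) + 1222*(-1/1470) = 996/(352/3) - 611/735 = 996*(3/352) - 611/735 = 747/88 - 611/735 = 495277/64680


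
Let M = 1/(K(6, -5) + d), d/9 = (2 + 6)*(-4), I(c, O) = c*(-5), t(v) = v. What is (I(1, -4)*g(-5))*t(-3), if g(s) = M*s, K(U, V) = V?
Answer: 75/293 ≈ 0.25597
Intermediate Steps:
I(c, O) = -5*c
d = -288 (d = 9*((2 + 6)*(-4)) = 9*(8*(-4)) = 9*(-32) = -288)
M = -1/293 (M = 1/(-5 - 288) = 1/(-293) = -1/293 ≈ -0.0034130)
g(s) = -s/293
(I(1, -4)*g(-5))*t(-3) = ((-5*1)*(-1/293*(-5)))*(-3) = -5*5/293*(-3) = -25/293*(-3) = 75/293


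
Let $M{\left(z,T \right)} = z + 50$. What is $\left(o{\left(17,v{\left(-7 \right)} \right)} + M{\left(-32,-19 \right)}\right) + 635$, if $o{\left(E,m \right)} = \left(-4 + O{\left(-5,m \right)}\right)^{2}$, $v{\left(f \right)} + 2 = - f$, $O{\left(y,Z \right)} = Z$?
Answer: $654$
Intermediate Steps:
$M{\left(z,T \right)} = 50 + z$
$v{\left(f \right)} = -2 - f$
$o{\left(E,m \right)} = \left(-4 + m\right)^{2}$
$\left(o{\left(17,v{\left(-7 \right)} \right)} + M{\left(-32,-19 \right)}\right) + 635 = \left(\left(-4 - -5\right)^{2} + \left(50 - 32\right)\right) + 635 = \left(\left(-4 + \left(-2 + 7\right)\right)^{2} + 18\right) + 635 = \left(\left(-4 + 5\right)^{2} + 18\right) + 635 = \left(1^{2} + 18\right) + 635 = \left(1 + 18\right) + 635 = 19 + 635 = 654$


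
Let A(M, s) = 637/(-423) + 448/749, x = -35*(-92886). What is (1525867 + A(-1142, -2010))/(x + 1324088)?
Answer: 34531112600/103536755289 ≈ 0.33352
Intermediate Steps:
x = 3251010
A(M, s) = -41087/45261 (A(M, s) = 637*(-1/423) + 448*(1/749) = -637/423 + 64/107 = -41087/45261)
(1525867 + A(-1142, -2010))/(x + 1324088) = (1525867 - 41087/45261)/(3251010 + 1324088) = (69062225200/45261)/4575098 = (69062225200/45261)*(1/4575098) = 34531112600/103536755289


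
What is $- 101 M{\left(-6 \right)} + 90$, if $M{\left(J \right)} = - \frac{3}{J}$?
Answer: $\frac{79}{2} \approx 39.5$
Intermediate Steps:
$- 101 M{\left(-6 \right)} + 90 = - 101 \left(- \frac{3}{-6}\right) + 90 = - 101 \left(\left(-3\right) \left(- \frac{1}{6}\right)\right) + 90 = \left(-101\right) \frac{1}{2} + 90 = - \frac{101}{2} + 90 = \frac{79}{2}$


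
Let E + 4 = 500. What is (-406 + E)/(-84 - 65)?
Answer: -90/149 ≈ -0.60403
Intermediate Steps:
E = 496 (E = -4 + 500 = 496)
(-406 + E)/(-84 - 65) = (-406 + 496)/(-84 - 65) = 90/(-149) = 90*(-1/149) = -90/149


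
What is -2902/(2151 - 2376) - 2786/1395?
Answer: 8448/775 ≈ 10.901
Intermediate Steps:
-2902/(2151 - 2376) - 2786/1395 = -2902/(-225) - 2786*1/1395 = -2902*(-1/225) - 2786/1395 = 2902/225 - 2786/1395 = 8448/775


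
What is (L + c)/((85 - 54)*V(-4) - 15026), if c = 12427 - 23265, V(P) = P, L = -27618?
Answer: 19228/7575 ≈ 2.5383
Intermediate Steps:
c = -10838
(L + c)/((85 - 54)*V(-4) - 15026) = (-27618 - 10838)/((85 - 54)*(-4) - 15026) = -38456/(31*(-4) - 15026) = -38456/(-124 - 15026) = -38456/(-15150) = -38456*(-1/15150) = 19228/7575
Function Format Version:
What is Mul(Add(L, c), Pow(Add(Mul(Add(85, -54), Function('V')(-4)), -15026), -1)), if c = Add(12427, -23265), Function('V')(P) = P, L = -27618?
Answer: Rational(19228, 7575) ≈ 2.5383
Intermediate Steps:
c = -10838
Mul(Add(L, c), Pow(Add(Mul(Add(85, -54), Function('V')(-4)), -15026), -1)) = Mul(Add(-27618, -10838), Pow(Add(Mul(Add(85, -54), -4), -15026), -1)) = Mul(-38456, Pow(Add(Mul(31, -4), -15026), -1)) = Mul(-38456, Pow(Add(-124, -15026), -1)) = Mul(-38456, Pow(-15150, -1)) = Mul(-38456, Rational(-1, 15150)) = Rational(19228, 7575)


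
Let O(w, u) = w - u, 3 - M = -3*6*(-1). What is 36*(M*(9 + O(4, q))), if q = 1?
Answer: -6480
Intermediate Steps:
M = -15 (M = 3 - (-3*6)*(-1) = 3 - (-18)*(-1) = 3 - 1*18 = 3 - 18 = -15)
36*(M*(9 + O(4, q))) = 36*(-15*(9 + (4 - 1*1))) = 36*(-15*(9 + (4 - 1))) = 36*(-15*(9 + 3)) = 36*(-15*12) = 36*(-180) = -6480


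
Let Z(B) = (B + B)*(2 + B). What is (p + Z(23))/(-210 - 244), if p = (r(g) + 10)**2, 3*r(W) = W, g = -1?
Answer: -11191/4086 ≈ -2.7389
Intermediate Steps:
r(W) = W/3
Z(B) = 2*B*(2 + B) (Z(B) = (2*B)*(2 + B) = 2*B*(2 + B))
p = 841/9 (p = ((1/3)*(-1) + 10)**2 = (-1/3 + 10)**2 = (29/3)**2 = 841/9 ≈ 93.444)
(p + Z(23))/(-210 - 244) = (841/9 + 2*23*(2 + 23))/(-210 - 244) = (841/9 + 2*23*25)/(-454) = (841/9 + 1150)*(-1/454) = (11191/9)*(-1/454) = -11191/4086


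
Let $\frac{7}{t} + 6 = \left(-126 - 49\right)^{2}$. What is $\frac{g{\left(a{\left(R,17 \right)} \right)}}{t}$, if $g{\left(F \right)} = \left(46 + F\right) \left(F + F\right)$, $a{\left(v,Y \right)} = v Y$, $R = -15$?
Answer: $\frac{3263679210}{7} \approx 4.6624 \cdot 10^{8}$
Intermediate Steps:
$a{\left(v,Y \right)} = Y v$
$t = \frac{7}{30619}$ ($t = \frac{7}{-6 + \left(-126 - 49\right)^{2}} = \frac{7}{-6 + \left(-175\right)^{2}} = \frac{7}{-6 + 30625} = \frac{7}{30619} \approx 0.00022862$)
$g{\left(F \right)} = 2 F \left(46 + F\right)$ ($g{\left(F \right)} = \left(46 + F\right) 2 F = 2 F \left(46 + F\right)$)
$\frac{g{\left(a{\left(R,17 \right)} \right)}}{t} = \frac{2 \cdot 17 \left(-15\right) \left(46 + 17 \left(-15\right)\right)}{\frac{7}{30619}} = 2 \left(-255\right) \left(46 - 255\right) \frac{30619}{7} = 2 \left(-255\right) \left(-209\right) \frac{30619}{7} = 106590 \cdot \frac{30619}{7} = \frac{3263679210}{7}$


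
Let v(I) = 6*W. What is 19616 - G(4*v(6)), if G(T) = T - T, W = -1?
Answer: 19616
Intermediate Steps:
v(I) = -6 (v(I) = 6*(-1) = -6)
G(T) = 0
19616 - G(4*v(6)) = 19616 - 1*0 = 19616 + 0 = 19616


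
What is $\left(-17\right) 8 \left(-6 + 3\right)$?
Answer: $408$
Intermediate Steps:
$\left(-17\right) 8 \left(-6 + 3\right) = \left(-136\right) \left(-3\right) = 408$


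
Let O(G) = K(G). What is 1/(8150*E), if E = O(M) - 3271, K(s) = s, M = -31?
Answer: -1/26911300 ≈ -3.7159e-8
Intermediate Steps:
O(G) = G
E = -3302 (E = -31 - 3271 = -3302)
1/(8150*E) = 1/(8150*(-3302)) = (1/8150)*(-1/3302) = -1/26911300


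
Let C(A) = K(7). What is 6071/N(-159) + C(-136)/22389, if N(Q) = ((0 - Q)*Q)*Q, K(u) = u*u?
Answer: 110962630/29998864377 ≈ 0.0036989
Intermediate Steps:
K(u) = u²
C(A) = 49 (C(A) = 7² = 49)
N(Q) = -Q³ (N(Q) = ((-Q)*Q)*Q = (-Q²)*Q = -Q³)
6071/N(-159) + C(-136)/22389 = 6071/((-1*(-159)³)) + 49/22389 = 6071/((-1*(-4019679))) + 49*(1/22389) = 6071/4019679 + 49/22389 = 110962630/29998864377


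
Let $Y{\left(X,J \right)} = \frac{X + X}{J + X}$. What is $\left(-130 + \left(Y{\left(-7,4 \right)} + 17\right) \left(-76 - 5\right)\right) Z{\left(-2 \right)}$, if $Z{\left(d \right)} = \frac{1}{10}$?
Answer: $- \frac{377}{2} \approx -188.5$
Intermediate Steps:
$Z{\left(d \right)} = \frac{1}{10}$
$Y{\left(X,J \right)} = \frac{2 X}{J + X}$
$\left(-130 + \left(Y{\left(-7,4 \right)} + 17\right) \left(-76 - 5\right)\right) Z{\left(-2 \right)} = \left(-130 + \left(2 \left(-7\right) \frac{1}{4 - 7} + 17\right) \left(-76 - 5\right)\right) \frac{1}{10} = \left(-130 + \left(2 \left(-7\right) \frac{1}{-3} + 17\right) \left(-81\right)\right) \frac{1}{10} = \left(-130 + \left(2 \left(-7\right) \left(- \frac{1}{3}\right) + 17\right) \left(-81\right)\right) \frac{1}{10} = \left(-130 + \left(\frac{14}{3} + 17\right) \left(-81\right)\right) \frac{1}{10} = \left(-130 + \frac{65}{3} \left(-81\right)\right) \frac{1}{10} = \left(-130 - 1755\right) \frac{1}{10} = \left(-1885\right) \frac{1}{10} = - \frac{377}{2}$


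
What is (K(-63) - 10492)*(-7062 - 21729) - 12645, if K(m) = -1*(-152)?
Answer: 297686295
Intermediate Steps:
K(m) = 152
(K(-63) - 10492)*(-7062 - 21729) - 12645 = (152 - 10492)*(-7062 - 21729) - 12645 = -10340*(-28791) - 12645 = 297698940 - 12645 = 297686295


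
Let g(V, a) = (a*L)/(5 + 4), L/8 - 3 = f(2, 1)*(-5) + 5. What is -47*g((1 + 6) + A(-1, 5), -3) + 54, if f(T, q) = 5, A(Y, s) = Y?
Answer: -6230/3 ≈ -2076.7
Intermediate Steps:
L = -136 (L = 24 + 8*(5*(-5) + 5) = 24 + 8*(-25 + 5) = 24 + 8*(-20) = 24 - 160 = -136)
g(V, a) = -136*a/9 (g(V, a) = (a*(-136))/(5 + 4) = -136*a/9)
-47*g((1 + 6) + A(-1, 5), -3) + 54 = -(-6392)*(-3)/9 + 54 = -47*136/3 + 54 = -6392/3 + 54 = -6230/3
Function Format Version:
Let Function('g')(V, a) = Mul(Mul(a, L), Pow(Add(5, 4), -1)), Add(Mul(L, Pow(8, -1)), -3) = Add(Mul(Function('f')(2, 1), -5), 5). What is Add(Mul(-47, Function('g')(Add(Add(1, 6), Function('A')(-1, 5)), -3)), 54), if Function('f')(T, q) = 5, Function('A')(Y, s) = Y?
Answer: Rational(-6230, 3) ≈ -2076.7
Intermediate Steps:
L = -136 (L = Add(24, Mul(8, Add(Mul(5, -5), 5))) = Add(24, Mul(8, Add(-25, 5))) = Add(24, Mul(8, -20)) = Add(24, -160) = -136)
Function('g')(V, a) = Mul(Rational(-136, 9), a) (Function('g')(V, a) = Mul(Mul(a, -136), Pow(Add(5, 4), -1)) = Mul(Mul(-136, a), Pow(9, -1)) = Mul(Mul(-136, a), Rational(1, 9)) = Mul(Rational(-136, 9), a))
Add(Mul(-47, Function('g')(Add(Add(1, 6), Function('A')(-1, 5)), -3)), 54) = Add(Mul(-47, Mul(Rational(-136, 9), -3)), 54) = Add(Mul(-47, Rational(136, 3)), 54) = Add(Rational(-6392, 3), 54) = Rational(-6230, 3)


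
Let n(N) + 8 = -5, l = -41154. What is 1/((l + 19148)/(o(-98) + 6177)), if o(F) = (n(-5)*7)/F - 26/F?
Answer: -605463/2156588 ≈ -0.28075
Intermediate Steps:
n(N) = -13 (n(N) = -8 - 5 = -13)
o(F) = -117/F (o(F) = (-13*7)/F - 26/F = -91/F - 26/F = -117/F)
1/((l + 19148)/(o(-98) + 6177)) = 1/((-41154 + 19148)/(-117/(-98) + 6177)) = 1/(-22006/(-117*(-1/98) + 6177)) = 1/(-22006/(117/98 + 6177)) = 1/(-22006/605463/98) = 1/(-22006*98/605463) = 1/(-2156588/605463) = -605463/2156588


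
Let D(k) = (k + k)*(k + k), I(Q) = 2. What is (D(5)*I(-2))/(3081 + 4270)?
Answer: 200/7351 ≈ 0.027207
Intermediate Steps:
D(k) = 4*k² (D(k) = (2*k)*(2*k) = 4*k²)
(D(5)*I(-2))/(3081 + 4270) = ((4*5²)*2)/(3081 + 4270) = ((4*25)*2)/7351 = (100*2)*(1/7351) = 200*(1/7351) = 200/7351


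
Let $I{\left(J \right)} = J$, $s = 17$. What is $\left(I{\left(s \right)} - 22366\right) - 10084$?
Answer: $-32433$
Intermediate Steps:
$\left(I{\left(s \right)} - 22366\right) - 10084 = \left(17 - 22366\right) - 10084 = -22349 - 10084 = -32433$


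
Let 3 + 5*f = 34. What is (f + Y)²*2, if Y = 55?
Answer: 187272/25 ≈ 7490.9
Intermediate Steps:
f = 31/5 (f = -⅗ + (⅕)*34 = -⅗ + 34/5 = 31/5 ≈ 6.2000)
(f + Y)²*2 = (31/5 + 55)²*2 = (306/5)²*2 = (93636/25)*2 = 187272/25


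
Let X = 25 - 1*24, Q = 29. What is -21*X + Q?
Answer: 8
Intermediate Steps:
X = 1 (X = 25 - 24 = 1)
-21*X + Q = -21*1 + 29 = -21 + 29 = 8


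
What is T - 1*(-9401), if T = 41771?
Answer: 51172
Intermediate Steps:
T - 1*(-9401) = 41771 - 1*(-9401) = 41771 + 9401 = 51172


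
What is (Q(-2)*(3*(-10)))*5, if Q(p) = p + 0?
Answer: 300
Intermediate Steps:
Q(p) = p
(Q(-2)*(3*(-10)))*5 = -6*(-10)*5 = -2*(-30)*5 = 60*5 = 300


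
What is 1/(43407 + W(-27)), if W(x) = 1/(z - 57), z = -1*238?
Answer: 295/12805064 ≈ 2.3038e-5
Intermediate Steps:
z = -238
W(x) = -1/295 (W(x) = 1/(-238 - 57) = 1/(-295) = -1/295)
1/(43407 + W(-27)) = 1/(43407 - 1/295) = 1/(12805064/295) = 295/12805064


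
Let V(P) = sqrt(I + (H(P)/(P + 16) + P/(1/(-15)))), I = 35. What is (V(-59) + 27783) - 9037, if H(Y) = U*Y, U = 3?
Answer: 18746 + sqrt(1708691)/43 ≈ 18776.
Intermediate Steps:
H(Y) = 3*Y
V(P) = sqrt(35 - 15*P + 3*P/(16 + P)) (V(P) = sqrt(35 + ((3*P)/(P + 16) + P/(1/(-15)))) = sqrt(35 + ((3*P)/(16 + P) + P/(-1/15))) = sqrt(35 + (3*P/(16 + P) + P*(-15))) = sqrt(35 + (3*P/(16 + P) - 15*P)) = sqrt(35 + (-15*P + 3*P/(16 + P))) = sqrt(35 - 15*P + 3*P/(16 + P)))
(V(-59) + 27783) - 9037 = (sqrt((560 - 202*(-59) - 15*(-59)**2)/(16 - 59)) + 27783) - 9037 = (sqrt((560 + 11918 - 15*3481)/(-43)) + 27783) - 9037 = (sqrt(-(560 + 11918 - 52215)/43) + 27783) - 9037 = (sqrt(-1/43*(-39737)) + 27783) - 9037 = (sqrt(39737/43) + 27783) - 9037 = (sqrt(1708691)/43 + 27783) - 9037 = (27783 + sqrt(1708691)/43) - 9037 = 18746 + sqrt(1708691)/43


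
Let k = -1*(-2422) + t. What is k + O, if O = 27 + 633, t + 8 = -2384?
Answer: 690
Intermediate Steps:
t = -2392 (t = -8 - 2384 = -2392)
O = 660
k = 30 (k = -1*(-2422) - 2392 = 2422 - 2392 = 30)
k + O = 30 + 660 = 690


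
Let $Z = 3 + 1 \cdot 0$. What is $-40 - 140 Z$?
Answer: $-460$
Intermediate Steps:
$Z = 3$ ($Z = 3 + 0 = 3$)
$-40 - 140 Z = -40 - 420 = -460$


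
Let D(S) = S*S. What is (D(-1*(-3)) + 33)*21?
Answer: 882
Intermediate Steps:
D(S) = S²
(D(-1*(-3)) + 33)*21 = ((-1*(-3))² + 33)*21 = (3² + 33)*21 = (9 + 33)*21 = 42*21 = 882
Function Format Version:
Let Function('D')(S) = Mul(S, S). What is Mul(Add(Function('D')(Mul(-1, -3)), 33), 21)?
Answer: 882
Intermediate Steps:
Function('D')(S) = Pow(S, 2)
Mul(Add(Function('D')(Mul(-1, -3)), 33), 21) = Mul(Add(Pow(Mul(-1, -3), 2), 33), 21) = Mul(Add(Pow(3, 2), 33), 21) = Mul(Add(9, 33), 21) = Mul(42, 21) = 882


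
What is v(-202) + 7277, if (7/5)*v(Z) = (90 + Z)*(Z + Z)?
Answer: 39597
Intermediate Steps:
v(Z) = 10*Z*(90 + Z)/7 (v(Z) = 5*((90 + Z)*(Z + Z))/7 = 5*((90 + Z)*(2*Z))/7 = 5*(2*Z*(90 + Z))/7 = 10*Z*(90 + Z)/7)
v(-202) + 7277 = (10/7)*(-202)*(90 - 202) + 7277 = (10/7)*(-202)*(-112) + 7277 = 32320 + 7277 = 39597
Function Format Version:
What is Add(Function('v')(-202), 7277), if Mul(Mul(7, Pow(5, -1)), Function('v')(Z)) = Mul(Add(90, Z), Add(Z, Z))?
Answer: 39597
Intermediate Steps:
Function('v')(Z) = Mul(Rational(10, 7), Z, Add(90, Z)) (Function('v')(Z) = Mul(Rational(5, 7), Mul(Add(90, Z), Add(Z, Z))) = Mul(Rational(5, 7), Mul(Add(90, Z), Mul(2, Z))) = Mul(Rational(5, 7), Mul(2, Z, Add(90, Z))) = Mul(Rational(10, 7), Z, Add(90, Z)))
Add(Function('v')(-202), 7277) = Add(Mul(Rational(10, 7), -202, Add(90, -202)), 7277) = Add(Mul(Rational(10, 7), -202, -112), 7277) = Add(32320, 7277) = 39597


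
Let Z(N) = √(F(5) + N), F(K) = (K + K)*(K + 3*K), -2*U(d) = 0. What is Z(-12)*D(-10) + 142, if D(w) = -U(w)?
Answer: 142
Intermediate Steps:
U(d) = 0 (U(d) = -½*0 = 0)
D(w) = 0 (D(w) = -1*0 = 0)
F(K) = 8*K² (F(K) = (2*K)*(4*K) = 8*K²)
Z(N) = √(200 + N) (Z(N) = √(8*5² + N) = √(8*25 + N) = √(200 + N))
Z(-12)*D(-10) + 142 = √(200 - 12)*0 + 142 = √188*0 + 142 = (2*√47)*0 + 142 = 0 + 142 = 142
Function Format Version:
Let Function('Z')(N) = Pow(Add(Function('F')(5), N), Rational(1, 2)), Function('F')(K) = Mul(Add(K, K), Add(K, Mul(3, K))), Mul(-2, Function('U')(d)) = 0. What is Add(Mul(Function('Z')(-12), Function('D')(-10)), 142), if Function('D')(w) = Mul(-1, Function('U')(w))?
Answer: 142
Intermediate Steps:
Function('U')(d) = 0 (Function('U')(d) = Mul(Rational(-1, 2), 0) = 0)
Function('D')(w) = 0 (Function('D')(w) = Mul(-1, 0) = 0)
Function('F')(K) = Mul(8, Pow(K, 2)) (Function('F')(K) = Mul(Mul(2, K), Mul(4, K)) = Mul(8, Pow(K, 2)))
Function('Z')(N) = Pow(Add(200, N), Rational(1, 2)) (Function('Z')(N) = Pow(Add(Mul(8, Pow(5, 2)), N), Rational(1, 2)) = Pow(Add(Mul(8, 25), N), Rational(1, 2)) = Pow(Add(200, N), Rational(1, 2)))
Add(Mul(Function('Z')(-12), Function('D')(-10)), 142) = Add(Mul(Pow(Add(200, -12), Rational(1, 2)), 0), 142) = Add(Mul(Pow(188, Rational(1, 2)), 0), 142) = Add(Mul(Mul(2, Pow(47, Rational(1, 2))), 0), 142) = Add(0, 142) = 142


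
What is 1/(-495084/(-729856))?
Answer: 182464/123771 ≈ 1.4742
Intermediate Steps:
1/(-495084/(-729856)) = 1/(-495084*(-1/729856)) = 1/(123771/182464) = 182464/123771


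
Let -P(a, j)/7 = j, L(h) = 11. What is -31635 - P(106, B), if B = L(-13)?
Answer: -31558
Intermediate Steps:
B = 11
P(a, j) = -7*j
-31635 - P(106, B) = -31635 - (-7)*11 = -31635 - 1*(-77) = -31635 + 77 = -31558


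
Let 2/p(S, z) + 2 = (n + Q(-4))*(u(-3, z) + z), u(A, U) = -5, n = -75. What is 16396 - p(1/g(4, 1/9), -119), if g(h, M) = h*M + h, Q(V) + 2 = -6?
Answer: 84357419/5145 ≈ 16396.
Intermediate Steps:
Q(V) = -8 (Q(V) = -2 - 6 = -8)
g(h, M) = h + M*h (g(h, M) = M*h + h = h + M*h)
p(S, z) = 2/(413 - 83*z) (p(S, z) = 2/(-2 + (-75 - 8)*(-5 + z)) = 2/(-2 - 83*(-5 + z)) = 2/(-2 + (415 - 83*z)) = 2/(413 - 83*z))
16396 - p(1/g(4, 1/9), -119) = 16396 - 2/(413 - 83*(-119)) = 16396 - 2/(413 + 9877) = 16396 - 2/10290 = 16396 - 1*1/5145 = 16396 - 1/5145 = 84357419/5145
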